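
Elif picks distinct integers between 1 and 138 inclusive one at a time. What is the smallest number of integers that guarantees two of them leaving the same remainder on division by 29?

30

By the pigeonhole principle, the 29 residue classes mod 29 are the pigeonholes.
With 29 integers one could put 1 in each residue class and have no class reach 2.
The 30th integer pushes some class to 2, so 29·1 + 1 = 30.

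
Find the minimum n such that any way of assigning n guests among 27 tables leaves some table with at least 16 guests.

With 405 guests one could put exactly 15 in each of the 27 tables, and no table would reach 16.
One more guest must land in a table that already has 15, giving it 16.
So 27 × 15 + 1 = 406 guests are required.

406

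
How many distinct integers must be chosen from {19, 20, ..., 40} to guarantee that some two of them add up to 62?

A set avoiding the sum 62 can contain at most one of each pair {x, 62−x}, plus the 4 elements whose complement lies outside the range or equal to its own complement.
The integers 19, …, 31 (13 of them) are such a set: any two sum to at least 19+20 = 39 and at most 30+31 = 61 < 62.
Pigeonhole: any 14th integer completes one of the 9 pairs, so 14 choices force a sum of 62.

14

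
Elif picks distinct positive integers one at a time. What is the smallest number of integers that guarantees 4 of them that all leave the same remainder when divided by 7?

Pigeonhole: the 7 residue classes mod 7 are the pigeonholes.
With 21 integers one could put 3 in each residue class and have no class reach 4.
The 22nd integer pushes some class to 4, so 7·3 + 1 = 22.

22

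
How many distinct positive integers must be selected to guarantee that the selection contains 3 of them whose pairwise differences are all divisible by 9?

19

Integers whose pairwise differences are multiples of 9 are exactly those sharing a remainder mod 9. The 9 residue classes mod 9 are the pigeonholes.
With 18 integers one could put 2 in each residue class and have no class reach 3.
The 19th integer pushes some class to 3, so 9·2 + 1 = 19.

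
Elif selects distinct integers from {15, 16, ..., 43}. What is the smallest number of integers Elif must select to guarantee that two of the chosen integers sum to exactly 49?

20

Two chosen integers sum to 49 exactly when both halves of some pair {x, 49−x} with 15 ≤ x ≤ 49−x ≤ 34 are chosen — 10 such pairs.
The remaining 9 elements (those with no distinct partner in range) can never complete a 49-sum, so the worst case takes all of them and one from each pair: 9 + 10 = 19.
The 20th integer has to be the second member of some pair, so 19 + 1 = 20.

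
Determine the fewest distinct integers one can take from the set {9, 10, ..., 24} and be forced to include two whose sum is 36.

11

A set avoiding the sum 36 can contain at most one of each pair {x, 36−x}, plus the 4 elements whose complement lies outside the range or equal to its own complement.
The integers 9, …, 18 (10 of them) are such a set: any two sum to at least 9+10 = 19 and at most 17+18 = 35 < 36.
Any 11th integer completes one of the 6 pairs, so 11 choices force a sum of 36.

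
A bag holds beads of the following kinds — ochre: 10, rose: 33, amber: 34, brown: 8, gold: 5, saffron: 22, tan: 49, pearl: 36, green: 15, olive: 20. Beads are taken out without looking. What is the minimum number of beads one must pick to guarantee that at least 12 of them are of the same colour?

An adversary could hand out at most 11 beads per colour (ochre, brown, gold run out sooner): 10 + 11 + 11 + 8 + 5 + 11 + 11 + 11 + 11 + 11 = 100 beads and still no colour has 12.
By the pigeonhole principle, one more bead lands in a colour already at 11, so 101 draws are enough and 100 are not.

101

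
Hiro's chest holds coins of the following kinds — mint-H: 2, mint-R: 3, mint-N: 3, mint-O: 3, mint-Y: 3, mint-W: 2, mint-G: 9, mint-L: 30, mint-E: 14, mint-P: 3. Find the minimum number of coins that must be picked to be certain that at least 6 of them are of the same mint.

35

An adversary could hand out at most 5 coins per mint (7 mints run out sooner): 2 + 3 + 3 + 3 + 3 + 2 + 5 + 5 + 5 + 3 = 34 coins and still no mint has 6.
One more coin lands in a mint already at 5, so 35 draws are enough and 34 are not.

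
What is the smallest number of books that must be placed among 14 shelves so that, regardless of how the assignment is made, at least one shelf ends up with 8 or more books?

99

With 98 books one could put exactly 7 in each of the 14 shelves, and no shelf would reach 8.
One more book must land in a shelf that already has 7, giving it 8.
So 14 × 7 + 1 = 99 books are required.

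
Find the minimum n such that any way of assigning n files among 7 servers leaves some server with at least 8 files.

50

With 49 files one could put exactly 7 in each of the 7 servers, and no server would reach 8.
By the pigeonhole principle, one more file must land in a server that already has 7, giving it 8.
So 7 × 7 + 1 = 50 files are required.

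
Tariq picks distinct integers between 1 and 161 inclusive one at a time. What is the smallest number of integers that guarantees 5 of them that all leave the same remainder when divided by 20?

81

Pigeonhole: the 20 residue classes mod 20 are the pigeonholes.
With 80 integers one could put 4 in each residue class and have no class reach 5.
The 81st integer pushes some class to 5, so 20·4 + 1 = 81.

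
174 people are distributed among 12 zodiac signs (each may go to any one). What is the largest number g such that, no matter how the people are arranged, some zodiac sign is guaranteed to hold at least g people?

15

By pigeonhole, the 12 zodiac signs are the holes and the 174 people are the pigeons.
If every zodiac sign held at most 14 people, the total would be at most 12 × 14 = 168, which is less than 174.
So some zodiac sign holds at least ⌈174/12⌉ = 15 people.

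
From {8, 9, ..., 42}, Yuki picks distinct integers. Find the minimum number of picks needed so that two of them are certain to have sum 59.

23

A set avoiding the sum 59 can contain at most one of each pair {x, 59−x}, plus the 9 elements whose complement lies outside the range.
The integers 8, …, 29 (22 of them) are such a set: any two sum to at least 8+9 = 17 and at most 28+29 = 57 < 59.
Any 23rd integer completes one of the 13 pairs, so 23 choices force a sum of 59.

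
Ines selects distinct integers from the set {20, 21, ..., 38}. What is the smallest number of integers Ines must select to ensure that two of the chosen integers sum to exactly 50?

15

A set avoiding the sum 50 can contain at most one of each pair {x, 50−x}, plus the 9 elements whose complement lies outside the range or equal to its own complement.
The integers 25, …, 38 (14 of them) are such a set: any two sum to at least 25+26 = 51 > 50.
Any 15th integer completes one of the 5 pairs, so 15 choices force a sum of 50.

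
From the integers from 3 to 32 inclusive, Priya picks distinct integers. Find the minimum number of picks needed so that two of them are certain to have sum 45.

21

Two chosen integers sum to 45 exactly when both halves of some pair {x, 45−x} with 13 ≤ x ≤ 45−x ≤ 32 are chosen — 10 such pairs.
The remaining 10 elements (those with no distinct partner in range) can never complete a 45-sum, so the worst case takes all of them and one from each pair: 10 + 10 = 20.
By the pigeonhole principle, the 21st integer has to be the second member of some pair, so 20 + 1 = 21.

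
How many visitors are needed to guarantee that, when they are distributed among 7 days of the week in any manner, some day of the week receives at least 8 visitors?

With 49 visitors one could put exactly 7 in each of the 7 days of the week, and no day of the week would reach 8.
One more visitor must land in a day of the week that already has 7, giving it 8.
So 7 × 7 + 1 = 50 visitors are required.

50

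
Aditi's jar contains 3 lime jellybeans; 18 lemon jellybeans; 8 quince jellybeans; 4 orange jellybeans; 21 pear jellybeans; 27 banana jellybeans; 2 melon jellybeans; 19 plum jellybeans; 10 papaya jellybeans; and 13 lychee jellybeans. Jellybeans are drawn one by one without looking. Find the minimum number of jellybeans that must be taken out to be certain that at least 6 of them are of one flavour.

45

By the pigeonhole principle, the 10 flavours are the holes; the jellybeans drawn are the pigeons.
To avoid 6 of any one flavour, the worst case takes at most 5 of each flavour, or every jellybean of a flavour that has fewer than 5.
That gives 3 + 5 + 5 + 4 + 5 + 5 + 2 + 5 + 5 + 5 = 44 jellybeans with no flavour reaching 6.
The next jellybean forces some flavour to 6, so 44 + 1 = 45.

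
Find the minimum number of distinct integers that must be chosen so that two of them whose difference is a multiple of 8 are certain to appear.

9

Integers whose pairwise differences are multiples of 8 are exactly those sharing a remainder mod 8. The 8 residue classes mod 8 are the pigeonholes.
With 8 integers one could put 1 in each residue class and have no class reach 2.
The 9th integer pushes some class to 2, so 8·1 + 1 = 9.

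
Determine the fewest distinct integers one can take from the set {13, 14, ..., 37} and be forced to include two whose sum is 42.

Two chosen integers sum to 42 exactly when both halves of some pair {x, 42−x} with 13 ≤ x ≤ 42−x ≤ 29 are chosen — 8 such pairs.
The remaining 9 elements (those with no distinct partner in range) can never complete a 42-sum, so the worst case takes all of them and one from each pair: 9 + 8 = 17.
By pigeonhole, the 18th integer has to be the second member of some pair, so 17 + 1 = 18.

18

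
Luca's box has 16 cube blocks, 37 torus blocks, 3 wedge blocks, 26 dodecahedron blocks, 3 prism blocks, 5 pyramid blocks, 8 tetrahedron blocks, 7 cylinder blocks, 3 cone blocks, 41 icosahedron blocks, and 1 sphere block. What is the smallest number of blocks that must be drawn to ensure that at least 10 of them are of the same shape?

The 11 shapes are the holes; the blocks drawn are the pigeons.
To avoid 10 of any one shape, the worst case takes at most 9 of each shape, or every block of a shape that has fewer than 9.
That gives 9 + 9 + 3 + 9 + 3 + 5 + 8 + 7 + 3 + 9 + 1 = 66 blocks with no shape reaching 10.
The next block forces some shape to 10, so 66 + 1 = 67.

67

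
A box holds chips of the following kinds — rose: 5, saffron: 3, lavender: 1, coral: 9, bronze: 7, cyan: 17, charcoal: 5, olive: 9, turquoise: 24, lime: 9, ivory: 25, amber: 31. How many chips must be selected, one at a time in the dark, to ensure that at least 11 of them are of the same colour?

An adversary could hand out at most 10 chips per colour (8 colours run out sooner): 5 + 3 + 1 + 9 + 7 + 10 + 5 + 9 + 10 + 9 + 10 + 10 = 88 chips and still no colour has 11.
By the pigeonhole principle, one more chip lands in a colour already at 10, so 89 draws are enough and 88 are not.

89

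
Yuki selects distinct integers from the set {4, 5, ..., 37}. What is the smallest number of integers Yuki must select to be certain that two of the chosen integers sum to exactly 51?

Group the elements by complementary pair {x, 51−x}: {14,37}, {15,36}, {16,35}, …, giving 12 two-element pairs and 10 integers whose partner 51−x falls outside [4,37].
By pigeonhole, treating each of those 22 groups as a pigeonhole, one can pick one integer per group — 22 integers — with no two summing to 51.
The 23rd integer lands in an occupied pair, forcing a sum of 51.

23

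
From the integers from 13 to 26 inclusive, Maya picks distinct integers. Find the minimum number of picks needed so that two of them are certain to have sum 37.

9

A set avoiding the sum 37 can contain at most one of each pair {x, 37−x}, plus the 2 elements whose complement lies outside the range.
The integers 19, …, 26 (8 of them) are such a set: any two sum to at least 19+20 = 39 > 37.
Any 9th integer completes one of the 6 pairs, so 9 choices force a sum of 37.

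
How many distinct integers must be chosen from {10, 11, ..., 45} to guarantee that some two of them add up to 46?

A set avoiding the sum 46 can contain at most one of each pair {x, 46−x}, plus the 10 elements whose complement lies outside the range or equal to its own complement.
The integers 23, …, 45 (23 of them) are such a set: any two sum to at least 23+24 = 47 > 46.
Pigeonhole: any 24th integer completes one of the 13 pairs, so 24 choices force a sum of 46.

24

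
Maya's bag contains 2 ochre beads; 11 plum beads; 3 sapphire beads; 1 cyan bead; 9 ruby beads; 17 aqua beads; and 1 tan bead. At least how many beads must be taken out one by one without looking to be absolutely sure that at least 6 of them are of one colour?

By the pigeonhole principle, the 7 colours are the holes; the beads drawn are the pigeons.
To avoid 6 of any one colour, the worst case takes at most 5 of each colour, or every bead of a colour that has fewer than 5.
That gives 2 + 5 + 3 + 1 + 5 + 5 + 1 = 22 beads with no colour reaching 6.
The next bead forces some colour to 6, so 22 + 1 = 23.

23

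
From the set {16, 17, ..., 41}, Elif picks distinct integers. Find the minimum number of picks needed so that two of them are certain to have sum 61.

Two chosen integers sum to 61 exactly when both halves of some pair {x, 61−x} with 20 ≤ x ≤ 61−x ≤ 41 are chosen — 11 such pairs.
The remaining 4 elements (those with no distinct partner in range) can never complete a 61-sum, so the worst case takes all of them and one from each pair: 4 + 11 = 15.
Pigeonhole: the 16th integer has to be the second member of some pair, so 15 + 1 = 16.

16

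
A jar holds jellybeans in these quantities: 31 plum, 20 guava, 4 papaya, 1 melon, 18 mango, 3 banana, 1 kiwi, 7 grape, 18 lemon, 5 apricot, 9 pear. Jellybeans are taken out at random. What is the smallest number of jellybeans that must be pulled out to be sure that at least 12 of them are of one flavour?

By the pigeonhole principle, the 11 flavours are the holes; the jellybeans drawn are the pigeons.
To avoid 12 of any one flavour, the worst case takes at most 11 of each flavour, or every jellybean of a flavour that has fewer than 11.
That gives 11 + 11 + 4 + 1 + 11 + 3 + 1 + 7 + 11 + 5 + 9 = 74 jellybeans with no flavour reaching 12.
The next jellybean forces some flavour to 12, so 74 + 1 = 75.

75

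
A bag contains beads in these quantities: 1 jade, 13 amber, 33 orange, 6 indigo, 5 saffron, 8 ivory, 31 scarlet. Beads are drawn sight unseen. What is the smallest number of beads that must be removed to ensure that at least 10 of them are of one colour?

48

An adversary could hand out at most 9 beads per colour (4 colours run out sooner): 1 + 9 + 9 + 6 + 5 + 8 + 9 = 47 beads and still no colour has 10.
One more bead lands in a colour already at 9, so 48 draws are enough and 47 are not.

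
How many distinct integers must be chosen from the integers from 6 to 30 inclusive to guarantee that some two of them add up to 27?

A set avoiding the sum 27 can contain at most one of each pair {x, 27−x}, plus the 9 elements whose complement lies outside the range.
The integers 14, …, 30 (17 of them) are such a set: any two sum to at least 14+15 = 29 > 27.
Any 18th integer completes one of the 8 pairs, so 18 choices force a sum of 27.

18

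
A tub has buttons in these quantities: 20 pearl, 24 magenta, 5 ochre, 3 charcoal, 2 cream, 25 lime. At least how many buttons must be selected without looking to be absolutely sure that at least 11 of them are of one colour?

41

The 6 colours are the holes; the buttons drawn are the pigeons.
To avoid 11 of any one colour, the worst case takes at most 10 of each colour, or every button of a colour that has fewer than 10.
That gives 10 + 10 + 5 + 3 + 2 + 10 = 40 buttons with no colour reaching 11.
The next button forces some colour to 11, so 40 + 1 = 41.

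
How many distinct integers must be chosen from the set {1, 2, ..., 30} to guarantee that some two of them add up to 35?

18

Two chosen integers sum to 35 exactly when both halves of some pair {x, 35−x} with 5 ≤ x ≤ 35−x ≤ 30 are chosen — 13 such pairs.
The remaining 4 elements (those with no distinct partner in range) can never complete a 35-sum, so the worst case takes all of them and one from each pair: 4 + 13 = 17.
Pigeonhole: the 18th integer has to be the second member of some pair, so 17 + 1 = 18.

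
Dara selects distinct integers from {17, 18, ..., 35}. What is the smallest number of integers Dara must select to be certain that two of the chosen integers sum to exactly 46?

14

Group the elements by complementary pair {x, 46−x}: {17,29}, {18,28}, {19,27}, …, giving 6 two-element pairs; the single value 23 (it cannot pair with itself since the integers are distinct); and 6 integers whose partner 46−x falls outside [17,35].
By pigeonhole, treating each of those 13 groups as a pigeonhole, one can pick one integer per group — 13 integers — with no two summing to 46.
The 14th integer lands in an occupied pair, forcing a sum of 46.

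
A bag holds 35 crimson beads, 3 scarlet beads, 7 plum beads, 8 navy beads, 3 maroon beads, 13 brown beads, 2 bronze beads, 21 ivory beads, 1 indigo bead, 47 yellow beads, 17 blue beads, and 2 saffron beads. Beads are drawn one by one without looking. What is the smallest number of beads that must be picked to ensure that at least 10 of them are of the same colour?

72

The 12 colours are the holes; the beads drawn are the pigeons.
To avoid 10 of any one colour, the worst case takes at most 9 of each colour, or every bead of a colour that has fewer than 9.
That gives 9 + 3 + 7 + 8 + 3 + 9 + 2 + 9 + 1 + 9 + 9 + 2 = 71 beads with no colour reaching 10.
The next bead forces some colour to 10, so 71 + 1 = 72.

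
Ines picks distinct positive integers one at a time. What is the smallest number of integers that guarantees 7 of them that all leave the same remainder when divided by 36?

Pigeonhole: the 36 residue classes mod 36 are the pigeonholes.
With 216 integers one could put 6 in each residue class and have no class reach 7.
The 217th integer pushes some class to 7, so 36·6 + 1 = 217.

217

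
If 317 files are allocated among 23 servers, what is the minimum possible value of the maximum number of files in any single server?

By the pigeonhole principle, the 23 servers are the holes and the 317 files are the pigeons.
If every server held at most 13 files, the total would be at most 23 × 13 = 299, which is less than 317.
So some server holds at least ⌈317/23⌉ = 14 files.

14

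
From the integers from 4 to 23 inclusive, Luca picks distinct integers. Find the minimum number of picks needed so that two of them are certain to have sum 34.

Group the elements by complementary pair {x, 34−x}: {11,23}, {12,22}, {13,21}, …, giving 6 two-element pairs, the single value 17 (it cannot pair with itself since the integers are distinct), and 7 integers whose partner 34−x falls outside [4,23].
By pigeonhole, treating each of those 14 groups as a pigeonhole, one can pick one integer per group — 14 integers — with no two summing to 34.
The 15th integer lands in an occupied pair, forcing a sum of 34.

15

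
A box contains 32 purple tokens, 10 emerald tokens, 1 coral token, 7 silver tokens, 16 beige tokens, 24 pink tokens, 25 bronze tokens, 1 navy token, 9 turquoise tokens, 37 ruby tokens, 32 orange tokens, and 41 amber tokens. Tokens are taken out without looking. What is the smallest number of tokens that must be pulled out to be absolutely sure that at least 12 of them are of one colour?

Put each drawn token into a box by colour. The largest draw with every box below 12 takes min(count, 11) from each colour; colours with fewer than 11 contribute all they have.
Σ min(cᵢ, 11) = 11 + 10 + 1 + 7 + 11 + 11 + 11 + 1 + 9 + 11 + 11 + 11 = 105.
Draw number 105 + 1 = 106 must push one box to 12.

106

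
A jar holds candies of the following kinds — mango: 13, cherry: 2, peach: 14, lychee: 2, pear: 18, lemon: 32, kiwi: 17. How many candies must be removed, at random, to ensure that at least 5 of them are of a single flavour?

25

By the pigeonhole principle, the 7 flavours are the holes; the candies drawn are the pigeons.
To avoid 5 of any one flavour, the worst case takes at most 4 of each flavour, or every candy of a flavour that has fewer than 4.
That gives 4 + 2 + 4 + 2 + 4 + 4 + 4 = 24 candies with no flavour reaching 5.
The next candy forces some flavour to 5, so 24 + 1 = 25.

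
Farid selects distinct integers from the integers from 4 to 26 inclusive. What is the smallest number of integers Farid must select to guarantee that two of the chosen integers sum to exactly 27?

A set avoiding the sum 27 can contain at most one of each pair {x, 27−x}, plus the 3 elements whose complement lies outside the range.
The integers 14, …, 26 (13 of them) are such a set: any two sum to at least 14+15 = 29 > 27.
By the pigeonhole principle, any 14th integer completes one of the 10 pairs, so 14 choices force a sum of 27.

14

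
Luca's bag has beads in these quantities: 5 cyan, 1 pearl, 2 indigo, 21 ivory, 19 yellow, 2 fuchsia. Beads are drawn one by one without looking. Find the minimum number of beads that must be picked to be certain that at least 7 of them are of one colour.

By the pigeonhole principle, the 6 colours are the holes; the beads drawn are the pigeons.
To avoid 7 of any one colour, the worst case takes at most 6 of each colour, or every bead of a colour that has fewer than 6.
That gives 5 + 1 + 2 + 6 + 6 + 2 = 22 beads with no colour reaching 7.
The next bead forces some colour to 7, so 22 + 1 = 23.

23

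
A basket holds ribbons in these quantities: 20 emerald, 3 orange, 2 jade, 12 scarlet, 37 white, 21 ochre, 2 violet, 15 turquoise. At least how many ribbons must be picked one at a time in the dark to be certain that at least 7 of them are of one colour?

38

By pigeonhole, the 8 colours are the holes; the ribbons drawn are the pigeons.
To avoid 7 of any one colour, the worst case takes at most 6 of each colour, or every ribbon of a colour that has fewer than 6.
That gives 6 + 3 + 2 + 6 + 6 + 6 + 2 + 6 = 37 ribbons with no colour reaching 7.
The next ribbon forces some colour to 7, so 37 + 1 = 38.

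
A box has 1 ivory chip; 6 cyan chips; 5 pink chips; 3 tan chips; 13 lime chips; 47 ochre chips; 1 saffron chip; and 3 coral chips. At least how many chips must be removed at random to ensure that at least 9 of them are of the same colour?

36

An adversary could hand out at most 8 chips per colour (6 colours run out sooner): 1 + 6 + 5 + 3 + 8 + 8 + 1 + 3 = 35 chips and still no colour has 9.
By pigeonhole, one more chip lands in a colour already at 8, so 36 draws are enough and 35 are not.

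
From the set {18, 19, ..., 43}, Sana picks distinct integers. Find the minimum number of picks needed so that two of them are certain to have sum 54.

A set avoiding the sum 54 can contain at most one of each pair {x, 54−x}, plus the 8 elements whose complement lies outside the range or equal to its own complement.
The integers 27, …, 43 (17 of them) are such a set: any two sum to at least 27+28 = 55 > 54.
By the pigeonhole principle, any 18th integer completes one of the 9 pairs, so 18 choices force a sum of 54.

18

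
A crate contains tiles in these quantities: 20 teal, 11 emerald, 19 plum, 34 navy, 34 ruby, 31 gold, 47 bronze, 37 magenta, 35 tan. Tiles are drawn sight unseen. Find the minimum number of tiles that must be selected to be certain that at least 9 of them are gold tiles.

246

In the worst case for collecting gold tiles, every non-gold tile comes out first.
There are 20 + 11 + 19 + 34 + 34 + 47 + 37 + 35 = 237 non-gold tiles altogether.
After those, each further tile must be gold, so 237 + 9 = 246 draws guarantee 9 gold tiles.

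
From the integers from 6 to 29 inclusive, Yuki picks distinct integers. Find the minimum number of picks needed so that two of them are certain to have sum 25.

18

A set avoiding the sum 25 can contain at most one of each pair {x, 25−x}, plus the 10 elements whose complement lies outside the range.
The integers 13, …, 29 (17 of them) are such a set: any two sum to at least 13+14 = 27 > 25.
Pigeonhole: any 18th integer completes one of the 7 pairs, so 18 choices force a sum of 25.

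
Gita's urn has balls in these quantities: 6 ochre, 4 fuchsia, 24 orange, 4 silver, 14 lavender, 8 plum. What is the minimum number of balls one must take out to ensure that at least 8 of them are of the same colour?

36

An adversary could hand out at most 7 balls per colour (ochre, fuchsia, silver run out sooner): 6 + 4 + 7 + 4 + 7 + 7 = 35 balls and still no colour has 8.
One more ball lands in a colour already at 7, so 36 draws are enough and 35 are not.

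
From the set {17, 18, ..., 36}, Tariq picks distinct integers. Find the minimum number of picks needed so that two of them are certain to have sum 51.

A set avoiding the sum 51 can contain at most one of each pair {x, 51−x}, plus the 2 elements whose complement lies outside the range.
The integers 26, …, 36 (11 of them) are such a set: any two sum to at least 26+27 = 53 > 51.
Any 12th integer completes one of the 9 pairs, so 12 choices force a sum of 51.

12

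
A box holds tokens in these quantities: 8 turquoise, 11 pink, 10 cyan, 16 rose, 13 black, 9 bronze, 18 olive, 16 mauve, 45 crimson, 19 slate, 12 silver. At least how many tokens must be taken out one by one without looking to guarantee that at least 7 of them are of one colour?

67

By pigeonhole, the 11 colours are the holes; the tokens drawn are the pigeons.
To avoid 7 of any one colour, the worst case takes at most 6 of each colour.
That gives 6 + 6 + 6 + 6 + 6 + 6 + 6 + 6 + 6 + 6 + 6 = 66 tokens with no colour reaching 7.
The next token forces some colour to 7, so 66 + 1 = 67.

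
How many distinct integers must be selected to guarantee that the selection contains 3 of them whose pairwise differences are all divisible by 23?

47

Integers whose pairwise differences are multiples of 23 are exactly those sharing a remainder mod 23. The 23 residue classes mod 23 are the pigeonholes.
With 46 integers one could put 2 in each residue class and have no class reach 3.
The 47th integer pushes some class to 3, so 23·2 + 1 = 47.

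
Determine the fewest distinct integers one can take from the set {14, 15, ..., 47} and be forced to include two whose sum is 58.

Two chosen integers sum to 58 exactly when both halves of some pair {x, 58−x} with 14 ≤ x ≤ 58−x ≤ 44 are chosen — 15 such pairs.
The remaining 4 elements (those with no distinct partner in range) can never complete a 58-sum, so the worst case takes all of them and one from each pair: 4 + 15 = 19.
The 20th integer has to be the second member of some pair, so 19 + 1 = 20.

20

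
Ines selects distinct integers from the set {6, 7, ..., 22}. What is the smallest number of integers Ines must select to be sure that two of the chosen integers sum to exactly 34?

Group the elements by complementary pair {x, 34−x}: {12,22}, {13,21}, {14,20}, …, giving 5 two-element pairs; the single value 17 (it cannot pair with itself since the integers are distinct); and 6 integers whose partner 34−x falls outside [6,22].
Treating each of those 12 groups as a pigeonhole, one can pick one integer per group — 12 integers — with no two summing to 34.
The 13th integer lands in an occupied pair, forcing a sum of 34.

13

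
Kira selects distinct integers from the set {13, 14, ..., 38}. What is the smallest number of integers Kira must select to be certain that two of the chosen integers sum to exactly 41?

Two chosen integers sum to 41 exactly when both halves of some pair {x, 41−x} with 13 ≤ x ≤ 41−x ≤ 28 are chosen — 8 such pairs.
The remaining 10 elements (those with no distinct partner in range) can never complete a 41-sum, so the worst case takes all of them and one from each pair: 10 + 8 = 18.
The 19th integer has to be the second member of some pair, so 18 + 1 = 19.

19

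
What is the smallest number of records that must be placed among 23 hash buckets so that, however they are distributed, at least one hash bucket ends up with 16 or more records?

With 345 records one could put exactly 15 in each of the 23 hash buckets, and no hash bucket would reach 16.
By pigeonhole, one more record must land in a hash bucket that already has 15, giving it 16.
So 23 × 15 + 1 = 346 records are required.

346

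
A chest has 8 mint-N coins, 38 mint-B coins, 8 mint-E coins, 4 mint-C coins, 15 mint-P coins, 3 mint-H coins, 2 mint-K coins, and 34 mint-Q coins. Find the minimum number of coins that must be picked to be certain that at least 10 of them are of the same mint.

Put each drawn coin into a box by mint. The largest draw with every box below 10 takes min(count, 9) from each mint; mints with fewer than 9 contribute all they have.
Σ min(cᵢ, 9) = 8 + 9 + 8 + 4 + 9 + 3 + 2 + 9 = 52.
Draw number 52 + 1 = 53 must push one box to 10.

53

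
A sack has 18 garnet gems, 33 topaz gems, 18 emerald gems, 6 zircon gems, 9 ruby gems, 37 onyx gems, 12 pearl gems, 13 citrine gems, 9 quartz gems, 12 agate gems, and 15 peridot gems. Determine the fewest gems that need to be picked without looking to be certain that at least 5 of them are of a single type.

An adversary could hand out at most 4 gems per type: 4 + 4 + 4 + 4 + 4 + 4 + 4 + 4 + 4 + 4 + 4 = 44 gems and still no type has 5.
Pigeonhole: one more gem lands in a type already at 4, so 45 draws are enough and 44 are not.

45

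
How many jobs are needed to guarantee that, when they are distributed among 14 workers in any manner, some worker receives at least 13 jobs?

With 168 jobs one could put exactly 12 in each of the 14 workers, and no worker would reach 13.
By pigeonhole, one more job must land in a worker that already has 12, giving it 13.
So 14 × 12 + 1 = 169 jobs are required.

169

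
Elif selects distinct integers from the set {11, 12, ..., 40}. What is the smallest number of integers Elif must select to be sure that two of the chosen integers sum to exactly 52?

A set avoiding the sum 52 can contain at most one of each pair {x, 52−x}, plus the 2 elements whose complement lies outside the range or equal to its own complement.
The integers 11, …, 26 (16 of them) are such a set: any two sum to at least 11+12 = 23 and at most 25+26 = 51 < 52.
By the pigeonhole principle, any 17th integer completes one of the 14 pairs, so 17 choices force a sum of 52.

17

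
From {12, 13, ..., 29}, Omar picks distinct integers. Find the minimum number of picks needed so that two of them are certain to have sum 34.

A set avoiding the sum 34 can contain at most one of each pair {x, 34−x}, plus the 8 elements whose complement lies outside the range or equal to its own complement.
The integers 17, …, 29 (13 of them) are such a set: any two sum to at least 17+18 = 35 > 34.
Pigeonhole: any 14th integer completes one of the 5 pairs, so 14 choices force a sum of 34.

14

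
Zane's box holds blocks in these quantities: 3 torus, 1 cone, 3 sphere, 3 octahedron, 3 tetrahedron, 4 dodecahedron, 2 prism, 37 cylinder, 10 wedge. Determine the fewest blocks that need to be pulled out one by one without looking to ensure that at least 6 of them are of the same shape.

30

An adversary could hand out at most 5 blocks per shape (7 shapes run out sooner): 3 + 1 + 3 + 3 + 3 + 4 + 2 + 5 + 5 = 29 blocks and still no shape has 6.
Pigeonhole: one more block lands in a shape already at 5, so 30 draws are enough and 29 are not.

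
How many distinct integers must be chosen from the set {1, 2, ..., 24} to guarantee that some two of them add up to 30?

A set avoiding the sum 30 can contain at most one of each pair {x, 30−x}, plus the 6 elements whose complement lies outside the range or equal to its own complement.
The integers 1, …, 15 (15 of them) are such a set: any two sum to at least 1+2 = 3 and at most 14+15 = 29 < 30.
Any 16th integer completes one of the 9 pairs, so 16 choices force a sum of 30.

16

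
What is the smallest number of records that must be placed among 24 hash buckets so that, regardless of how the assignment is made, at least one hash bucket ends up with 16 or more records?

361

With 360 records one could put exactly 15 in each of the 24 hash buckets, and no hash bucket would reach 16.
One more record must land in a hash bucket that already has 15, giving it 16.
So 24 × 15 + 1 = 361 records are required.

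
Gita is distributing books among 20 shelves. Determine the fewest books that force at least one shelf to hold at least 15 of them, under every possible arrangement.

With 280 books one could put exactly 14 in each of the 20 shelves, and no shelf would reach 15.
One more book must land in a shelf that already has 14, giving it 15.
So 20 × 14 + 1 = 281 books are required.

281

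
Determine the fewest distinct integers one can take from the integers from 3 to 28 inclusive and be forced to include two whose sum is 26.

Two chosen integers sum to 26 exactly when both halves of some pair {x, 26−x} with 3 ≤ x ≤ 26−x ≤ 23 are chosen — 10 such pairs.
The remaining 6 elements (those with no distinct partner in range) can never complete a 26-sum, so the worst case takes all of them and one from each pair: 6 + 10 = 16.
The 17th integer has to be the second member of some pair, so 16 + 1 = 17.

17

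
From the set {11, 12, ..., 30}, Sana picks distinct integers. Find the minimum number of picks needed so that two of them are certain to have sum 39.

Group the elements by complementary pair {x, 39−x}: {11,28}, {12,27}, {13,26}, …, giving 9 two-element pairs and 2 integers whose partner 39−x falls outside [11,30].
Pigeonhole: treating each of those 11 groups as a pigeonhole, one can pick one integer per group — 11 integers — with no two summing to 39.
The 12th integer lands in an occupied pair, forcing a sum of 39.

12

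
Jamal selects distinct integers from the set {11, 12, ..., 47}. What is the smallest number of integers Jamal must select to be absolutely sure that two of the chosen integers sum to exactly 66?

A set avoiding the sum 66 can contain at most one of each pair {x, 66−x}, plus the 9 elements whose complement lies outside the range or equal to its own complement.
The integers 11, …, 33 (23 of them) are such a set: any two sum to at least 11+12 = 23 and at most 32+33 = 65 < 66.
By the pigeonhole principle, any 24th integer completes one of the 14 pairs, so 24 choices force a sum of 66.

24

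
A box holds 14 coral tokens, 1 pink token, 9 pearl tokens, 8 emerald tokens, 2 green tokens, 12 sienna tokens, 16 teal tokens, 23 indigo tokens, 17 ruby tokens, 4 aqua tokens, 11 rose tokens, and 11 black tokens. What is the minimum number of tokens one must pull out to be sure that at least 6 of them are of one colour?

53

By pigeonhole, the 12 colours are the holes; the tokens drawn are the pigeons.
To avoid 6 of any one colour, the worst case takes at most 5 of each colour, or every token of a colour that has fewer than 5.
That gives 5 + 1 + 5 + 5 + 2 + 5 + 5 + 5 + 5 + 4 + 5 + 5 = 52 tokens with no colour reaching 6.
The next token forces some colour to 6, so 52 + 1 = 53.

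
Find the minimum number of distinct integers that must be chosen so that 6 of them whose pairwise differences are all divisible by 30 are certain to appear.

Integers whose pairwise differences are multiples of 30 are exactly those sharing a remainder mod 30. The 30 residue classes mod 30 are the pigeonholes.
With 150 integers one could put 5 in each residue class and have no class reach 6.
The 151st integer pushes some class to 6, so 30·5 + 1 = 151.

151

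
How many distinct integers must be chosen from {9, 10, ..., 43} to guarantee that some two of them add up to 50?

20

Two chosen integers sum to 50 exactly when both halves of some pair {x, 50−x} with 9 ≤ x ≤ 50−x ≤ 41 are chosen — 16 such pairs.
The remaining 3 elements (those with no distinct partner in range) can never complete a 50-sum, so the worst case takes all of them and one from each pair: 3 + 16 = 19.
Pigeonhole: the 20th integer has to be the second member of some pair, so 19 + 1 = 20.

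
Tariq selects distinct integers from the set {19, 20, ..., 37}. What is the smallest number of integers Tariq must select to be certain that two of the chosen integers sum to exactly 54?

Two chosen integers sum to 54 exactly when both halves of some pair {x, 54−x} with 19 ≤ x ≤ 54−x ≤ 35 are chosen — 8 such pairs.
The remaining 3 elements (those with no distinct partner in range) can never complete a 54-sum, so the worst case takes all of them and one from each pair: 3 + 8 = 11.
By pigeonhole, the 12th integer has to be the second member of some pair, so 11 + 1 = 12.

12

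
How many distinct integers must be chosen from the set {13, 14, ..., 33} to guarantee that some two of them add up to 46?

A set avoiding the sum 46 can contain at most one of each pair {x, 46−x}, plus the 1 element equal to its own complement.
The integers 23, …, 33 (11 of them) are such a set: any two sum to at least 23+24 = 47 > 46.
Pigeonhole: any 12th integer completes one of the 10 pairs, so 12 choices force a sum of 46.

12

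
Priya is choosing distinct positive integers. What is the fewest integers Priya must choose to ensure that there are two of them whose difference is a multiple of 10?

Integers whose pairwise differences are multiples of 10 are exactly those sharing a remainder mod 10. Pigeonhole: the 10 residue classes mod 10 are the pigeonholes.
With 10 integers one could put 1 in each residue class and have no class reach 2.
The 11th integer pushes some class to 2, so 10·1 + 1 = 11.

11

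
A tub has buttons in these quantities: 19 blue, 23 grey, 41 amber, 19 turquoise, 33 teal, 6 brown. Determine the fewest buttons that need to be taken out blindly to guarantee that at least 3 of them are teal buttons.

111

In the worst case for collecting teal buttons, every non-teal button comes out first.
There are 19 + 23 + 41 + 19 + 6 = 108 non-teal buttons altogether.
After those, each further button must be teal, so 108 + 3 = 111 draws guarantee 3 teal buttons.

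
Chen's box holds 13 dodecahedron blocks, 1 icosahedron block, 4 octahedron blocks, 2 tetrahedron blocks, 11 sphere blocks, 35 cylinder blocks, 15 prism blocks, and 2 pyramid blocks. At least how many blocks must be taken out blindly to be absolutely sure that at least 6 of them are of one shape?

30

Pigeonhole: put each drawn block into a box by shape. The largest draw with every box below 6 takes min(count, 5) from each shape; shapes with fewer than 5 contribute all they have.
Σ min(cᵢ, 5) = 5 + 1 + 4 + 2 + 5 + 5 + 5 + 2 = 29.
Draw number 29 + 1 = 30 must push one box to 6.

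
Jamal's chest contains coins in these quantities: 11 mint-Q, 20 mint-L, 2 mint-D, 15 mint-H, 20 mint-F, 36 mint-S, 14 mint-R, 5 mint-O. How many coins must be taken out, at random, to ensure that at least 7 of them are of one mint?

44

Put each drawn coin into a box by mint. The largest draw with every box below 7 takes min(count, 6) from each mint; mints with fewer than 6 contribute all they have.
Σ min(cᵢ, 6) = 6 + 6 + 2 + 6 + 6 + 6 + 6 + 5 = 43.
Draw number 43 + 1 = 44 must push one box to 7.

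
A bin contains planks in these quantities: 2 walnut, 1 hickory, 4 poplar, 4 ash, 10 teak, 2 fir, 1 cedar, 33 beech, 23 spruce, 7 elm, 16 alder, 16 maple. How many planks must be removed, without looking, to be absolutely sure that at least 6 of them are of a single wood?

By pigeonhole, put each drawn plank into a box by wood. The largest draw with every box below 6 takes min(count, 5) from each wood; woods with fewer than 5 contribute all they have.
Σ min(cᵢ, 5) = 2 + 1 + 4 + 4 + 5 + 2 + 1 + 5 + 5 + 5 + 5 + 5 = 44.
Draw number 44 + 1 = 45 must push one box to 6.

45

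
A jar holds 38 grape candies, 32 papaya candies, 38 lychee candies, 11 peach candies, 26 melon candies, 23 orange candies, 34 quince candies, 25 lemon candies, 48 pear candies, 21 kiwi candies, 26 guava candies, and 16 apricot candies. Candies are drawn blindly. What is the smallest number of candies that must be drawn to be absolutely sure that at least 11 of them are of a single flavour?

121

Put each drawn candy into a box by flavour. The largest draw with every box below 11 takes min(count, 10) from each flavour.
Σ min(cᵢ, 10) = 10 + 10 + 10 + 10 + 10 + 10 + 10 + 10 + 10 + 10 + 10 + 10 = 120.
Draw number 120 + 1 = 121 must push one box to 11.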